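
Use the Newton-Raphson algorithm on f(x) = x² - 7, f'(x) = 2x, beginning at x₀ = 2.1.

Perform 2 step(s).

f(x) = x² - 7
f'(x) = 2x
x₀ = 2.1

Newton-Raphson formula: x_{n+1} = x_n - f(x_n)/f'(x_n)

Iteration 1:
  f(2.100000) = -2.590000
  f'(2.100000) = 4.200000
  x_1 = 2.100000 - (-2.590000)/4.200000 = 2.716667
Iteration 2:
  f(2.716667) = 0.380278
  f'(2.716667) = 5.433333
  x_2 = 2.716667 - 0.380278/5.433333 = 2.646677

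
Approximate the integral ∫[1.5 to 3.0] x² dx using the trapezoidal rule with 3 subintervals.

f(x) = x²
a = 1.5, b = 3.0, n = 3
h = (b - a)/n = 0.500000

Trapezoidal rule: (h/2)[f(x₀) + 2f(x₁) + 2f(x₂) + ... + f(xₙ)]

x_0 = 1.5000, f(x_0) = 2.250000, coefficient = 1
x_1 = 2.0000, f(x_1) = 4.000000, coefficient = 2
x_2 = 2.5000, f(x_2) = 6.250000, coefficient = 2
x_3 = 3.0000, f(x_3) = 9.000000, coefficient = 1

I ≈ (0.500000/2) × 31.750000 = 7.937500
Exact value: 7.875000
Error: 0.062500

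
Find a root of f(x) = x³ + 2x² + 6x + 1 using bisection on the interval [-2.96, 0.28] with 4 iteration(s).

f(x) = x³ + 2x² + 6x + 1
Initial interval: [-2.96, 0.28]

Iteration 1:
  c_1 = (-2.960000 + 0.280000)/2 = -1.340000
  f(c_1) = f(-1.340000) = -5.854904
  f(a) × f(c) ≥ 0, new interval: [-1.340000, 0.280000]
Iteration 2:
  c_2 = (-1.340000 + 0.280000)/2 = -0.530000
  f(c_2) = f(-0.530000) = -1.767077
  f(a) × f(c) ≥ 0, new interval: [-0.530000, 0.280000]
Iteration 3:
  c_3 = (-0.530000 + 0.280000)/2 = -0.125000
  f(c_3) = f(-0.125000) = 0.279297
  f(a) × f(c) < 0, new interval: [-0.530000, -0.125000]
Iteration 4:
  c_4 = (-0.530000 + (-0.125000))/2 = -0.327500
  f(c_4) = f(-0.327500) = -0.785614
  f(a) × f(c) ≥ 0, new interval: [-0.327500, -0.125000]

After 4 iteration(s), the approximation is c_4 = -0.327500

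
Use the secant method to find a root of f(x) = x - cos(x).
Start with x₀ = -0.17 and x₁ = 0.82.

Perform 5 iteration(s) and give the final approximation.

f(x) = x - cos(x)
x₀ = -0.17, x₁ = 0.82

Secant formula: x_{n+1} = x_n - f(x_n)(x_n - x_{n-1})/(f(x_n) - f(x_{n-1}))

Iteration 1:
  f(-0.170000) = -1.155585
  f(0.820000) = 0.137779
  x_2 = 0.820000 - 0.137779×(0.820000 - (-0.170000))/(0.137779 - (-1.155585))
       = 0.714538
Iteration 2:
  f(0.820000) = 0.137779
  f(0.714538) = -0.040858
  x_3 = 0.714538 - (-0.040858)×(0.714538 - 0.820000)/(-0.040858 - 0.137779)
       = 0.738659
Iteration 3:
  f(0.714538) = -0.040858
  f(0.738659) = -0.000712
  x_4 = 0.738659 - (-0.000712)×(0.738659 - 0.714538)/(-0.000712 - (-0.040858))
       = 0.739087
Iteration 4:
  f(0.738659) = -0.000712
  f(0.739087) = 0.000004
  x_5 = 0.739087 - 0.000004×(0.739087 - 0.738659)/(0.000004 - (-0.000712))
       = 0.739085
Iteration 5:
  f(0.739087) = 0.000004
  f(0.739085) = 0.000000
  x_6 = 0.739085 - 0.000000×(0.739085 - 0.739087)/(0.000000 - 0.000004)
       = 0.739085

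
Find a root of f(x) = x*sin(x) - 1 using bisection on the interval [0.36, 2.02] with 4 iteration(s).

f(x) = x*sin(x) - 1
Initial interval: [0.36, 2.02]

Iteration 1:
  c_1 = (0.360000 + 2.020000)/2 = 1.190000
  f(c_1) = f(1.190000) = 0.104759
  f(a) × f(c) < 0, new interval: [0.360000, 1.190000]
Iteration 2:
  c_2 = (0.360000 + 1.190000)/2 = 0.775000
  f(c_2) = f(0.775000) = -0.457720
  f(a) × f(c) ≥ 0, new interval: [0.775000, 1.190000]
Iteration 3:
  c_3 = (0.775000 + 1.190000)/2 = 0.982500
  f(c_3) = f(0.982500) = -0.182671
  f(a) × f(c) ≥ 0, new interval: [0.982500, 1.190000]
Iteration 4:
  c_4 = (0.982500 + 1.190000)/2 = 1.086250
  f(c_4) = f(1.086250) = -0.038792
  f(a) × f(c) ≥ 0, new interval: [1.086250, 1.190000]

After 4 iteration(s), the approximation is c_4 = 1.086250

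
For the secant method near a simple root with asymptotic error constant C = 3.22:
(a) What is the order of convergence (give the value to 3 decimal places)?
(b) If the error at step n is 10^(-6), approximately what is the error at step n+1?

(a) Secant method has superlinear convergence with order φ = (1+√5)/2 ≈ 1.618.
    This means |e_{n+1}| ≈ C|e_n|^1.618.

(b) With |e_n| = 10^(-6) and C = 3.22:
    |e_{n+1}| ≈ 3.22 × (10^(-6))^1.618 = 3.22 × 10^(-9.71)

(a) ≈ 1.618 (golden ratio); (b) |e_{n+1}| ≈ 6.305e-10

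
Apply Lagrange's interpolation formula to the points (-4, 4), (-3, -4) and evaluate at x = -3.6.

Lagrange interpolation formula:
P(x) = Σ yᵢ × Lᵢ(x)
where Lᵢ(x) = Π_{j≠i} (x - xⱼ)/(xᵢ - xⱼ)

L_0(-3.6) = (-3.6 - (-3))/(-4 - (-3)) = 0.600000
L_1(-3.6) = (-3.6 - (-4))/(-3 - (-4)) = 0.400000

P(-3.6) = 4×L_0(-3.6) + (-4)×L_1(-3.6)
P(-3.6) = 0.800000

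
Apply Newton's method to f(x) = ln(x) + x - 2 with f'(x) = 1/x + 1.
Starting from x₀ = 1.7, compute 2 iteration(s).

f(x) = ln(x) + x - 2
f'(x) = 1/x + 1
x₀ = 1.7

Newton-Raphson formula: x_{n+1} = x_n - f(x_n)/f'(x_n)

Iteration 1:
  f(1.700000) = 0.230628
  f'(1.700000) = 1.588235
  x_1 = 1.700000 - 0.230628/1.588235 = 1.554790
Iteration 2:
  f(1.554790) = -0.003870
  f'(1.554790) = 1.643174
  x_2 = 1.554790 - (-0.003870)/1.643174 = 1.557145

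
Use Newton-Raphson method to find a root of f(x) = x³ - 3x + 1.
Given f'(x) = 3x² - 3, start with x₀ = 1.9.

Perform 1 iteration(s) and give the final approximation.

f(x) = x³ - 3x + 1
f'(x) = 3x² - 3
x₀ = 1.9

Newton-Raphson formula: x_{n+1} = x_n - f(x_n)/f'(x_n)

Iteration 1:
  f(1.900000) = 2.159000
  f'(1.900000) = 7.830000
  x_1 = 1.900000 - 2.159000/7.830000 = 1.624266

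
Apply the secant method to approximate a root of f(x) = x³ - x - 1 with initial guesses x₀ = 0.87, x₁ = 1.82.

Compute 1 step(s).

f(x) = x³ - x - 1
x₀ = 0.87, x₁ = 1.82

Secant formula: x_{n+1} = x_n - f(x_n)(x_n - x_{n-1})/(f(x_n) - f(x_{n-1}))

Iteration 1:
  f(0.870000) = -1.211497
  f(1.820000) = 3.208568
  x_2 = 1.820000 - 3.208568×(1.820000 - 0.870000)/(3.208568 - (-1.211497))
       = 1.130386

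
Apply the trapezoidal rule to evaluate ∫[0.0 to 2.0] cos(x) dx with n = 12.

f(x) = cos(x)
a = 0.0, b = 2.0, n = 12
h = (b - a)/n = 0.166667

Trapezoidal rule: (h/2)[f(x₀) + 2f(x₁) + 2f(x₂) + ... + f(xₙ)]

x_0 = 0.0000, f(x_0) = 1.000000, coefficient = 1
x_1 = 0.1667, f(x_1) = 0.986143, coefficient = 2
x_2 = 0.3333, f(x_2) = 0.944957, coefficient = 2
x_3 = 0.5000, f(x_3) = 0.877583, coefficient = 2
x_4 = 0.6667, f(x_4) = 0.785887, coefficient = 2
x_5 = 0.8333, f(x_5) = 0.672412, coefficient = 2
x_6 = 1.0000, f(x_6) = 0.540302, coefficient = 2
x_7 = 1.1667, f(x_7) = 0.393219, coefficient = 2
x_8 = 1.3333, f(x_8) = 0.235238, coefficient = 2
x_9 = 1.5000, f(x_9) = 0.070737, coefficient = 2
x_10 = 1.6667, f(x_10) = -0.095724, coefficient = 2
x_11 = 1.8333, f(x_11) = -0.259531, coefficient = 2
x_12 = 2.0000, f(x_12) = -0.416147, coefficient = 1

I ≈ (0.166667/2) × 10.886299 = 0.907192
Exact value: 0.909297
Error: 0.002106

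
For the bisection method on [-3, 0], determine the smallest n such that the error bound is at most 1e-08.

We need (b-a)/2^n ≤ 1e-08
(0 - (-3))/2^n ≤ 1e-08
3/2^n ≤ 1e-08
2^n ≥ 300000000
n ≥ log₂(300000000) = 28.16
n ≥ 29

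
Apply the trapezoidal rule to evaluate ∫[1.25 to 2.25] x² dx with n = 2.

f(x) = x²
a = 1.25, b = 2.25, n = 2
h = (b - a)/n = 0.500000

Trapezoidal rule: (h/2)[f(x₀) + 2f(x₁) + 2f(x₂) + ... + f(xₙ)]

x_0 = 1.2500, f(x_0) = 1.562500, coefficient = 1
x_1 = 1.7500, f(x_1) = 3.062500, coefficient = 2
x_2 = 2.2500, f(x_2) = 5.062500, coefficient = 1

I ≈ (0.500000/2) × 12.750000 = 3.187500
Exact value: 3.145833
Error: 0.041667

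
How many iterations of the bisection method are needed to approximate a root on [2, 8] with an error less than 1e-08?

We need (b-a)/2^n ≤ 1e-08
(8 - 2)/2^n ≤ 1e-08
6/2^n ≤ 1e-08
2^n ≥ 600000000
n ≥ log₂(600000000) = 29.16
n ≥ 30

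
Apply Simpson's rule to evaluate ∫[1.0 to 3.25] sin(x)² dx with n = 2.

f(x) = sin(x)²
a = 1.0, b = 3.25, n = 2
h = (b - a)/n = 1.125000

Simpson's rule: (h/3)[f(x₀) + 4f(x₁) + 2f(x₂) + ... + f(xₙ)]

x_0 = 1.0000, f(x_0) = 0.708073, coefficient = 1
x_1 = 2.1250, f(x_1) = 0.723044, coefficient = 4
x_2 = 3.2500, f(x_2) = 0.011706, coefficient = 1

I ≈ (1.125000/3) × 3.611955 = 1.354483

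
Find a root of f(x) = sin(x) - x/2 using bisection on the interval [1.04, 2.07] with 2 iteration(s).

f(x) = sin(x) - x/2
Initial interval: [1.04, 2.07]

Iteration 1:
  c_1 = (1.040000 + 2.070000)/2 = 1.555000
  f(c_1) = f(1.555000) = 0.222375
  f(a) × f(c) ≥ 0, new interval: [1.555000, 2.070000]
Iteration 2:
  c_2 = (1.555000 + 2.070000)/2 = 1.812500
  f(c_2) = f(1.812500) = 0.064682
  f(a) × f(c) ≥ 0, new interval: [1.812500, 2.070000]

After 2 iteration(s), the approximation is c_2 = 1.812500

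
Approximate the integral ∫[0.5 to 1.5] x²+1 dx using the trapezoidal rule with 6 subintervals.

f(x) = x²+1
a = 0.5, b = 1.5, n = 6
h = (b - a)/n = 0.166667

Trapezoidal rule: (h/2)[f(x₀) + 2f(x₁) + 2f(x₂) + ... + f(xₙ)]

x_0 = 0.5000, f(x_0) = 1.250000, coefficient = 1
x_1 = 0.6667, f(x_1) = 1.444444, coefficient = 2
x_2 = 0.8333, f(x_2) = 1.694444, coefficient = 2
x_3 = 1.0000, f(x_3) = 2.000000, coefficient = 2
x_4 = 1.1667, f(x_4) = 2.361111, coefficient = 2
x_5 = 1.3333, f(x_5) = 2.777778, coefficient = 2
x_6 = 1.5000, f(x_6) = 3.250000, coefficient = 1

I ≈ (0.166667/2) × 25.055556 = 2.087963
Exact value: 2.083333
Error: 0.004630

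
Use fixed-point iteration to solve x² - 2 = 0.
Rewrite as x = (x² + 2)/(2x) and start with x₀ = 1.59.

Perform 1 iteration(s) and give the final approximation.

Equation: x² - 2 = 0
Fixed-point form: x = (x² + 2)/(2x)
x₀ = 1.59

x_1 = g(1.590000) = 1.423931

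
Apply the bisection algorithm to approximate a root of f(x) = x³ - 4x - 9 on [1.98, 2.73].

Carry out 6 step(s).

f(x) = x³ - 4x - 9
Initial interval: [1.98, 2.73]

Iteration 1:
  c_1 = (1.980000 + 2.730000)/2 = 2.355000
  f(c_1) = f(2.355000) = -5.359111
  f(a) × f(c) ≥ 0, new interval: [2.355000, 2.730000]
Iteration 2:
  c_2 = (2.355000 + 2.730000)/2 = 2.542500
  f(c_2) = f(2.542500) = -2.734501
  f(a) × f(c) ≥ 0, new interval: [2.542500, 2.730000]
Iteration 3:
  c_3 = (2.542500 + 2.730000)/2 = 2.636250
  f(c_3) = f(2.636250) = -1.223553
  f(a) × f(c) ≥ 0, new interval: [2.636250, 2.730000]
Iteration 4:
  c_4 = (2.636250 + 2.730000)/2 = 2.683125
  f(c_4) = f(2.683125) = -0.416254
  f(a) × f(c) ≥ 0, new interval: [2.683125, 2.730000]
Iteration 5:
  c_5 = (2.683125 + 2.730000)/2 = 2.706562
  f(c_5) = f(2.706562) = 0.000621
  f(a) × f(c) < 0, new interval: [2.683125, 2.706562]
Iteration 6:
  c_6 = (2.683125 + 2.706562)/2 = 2.694844
  f(c_6) = f(2.694844) = -0.208927
  f(a) × f(c) ≥ 0, new interval: [2.694844, 2.706562]

After 6 iteration(s), the approximation is c_6 = 2.694844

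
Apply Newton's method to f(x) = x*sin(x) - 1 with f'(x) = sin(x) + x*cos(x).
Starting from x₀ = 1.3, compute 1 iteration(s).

f(x) = x*sin(x) - 1
f'(x) = sin(x) + x*cos(x)
x₀ = 1.3

Newton-Raphson formula: x_{n+1} = x_n - f(x_n)/f'(x_n)

Iteration 1:
  f(1.300000) = 0.252626
  f'(1.300000) = 1.311307
  x_1 = 1.300000 - 0.252626/1.311307 = 1.107348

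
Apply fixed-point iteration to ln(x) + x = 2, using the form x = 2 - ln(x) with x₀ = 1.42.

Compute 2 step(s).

Equation: ln(x) + x = 2
Fixed-point form: x = 2 - ln(x)
x₀ = 1.42

x_1 = g(1.420000) = 1.649343
x_2 = g(1.649343) = 1.499623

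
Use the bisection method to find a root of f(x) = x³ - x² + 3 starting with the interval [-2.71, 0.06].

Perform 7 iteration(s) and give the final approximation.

f(x) = x³ - x² + 3
Initial interval: [-2.71, 0.06]

Iteration 1:
  c_1 = (-2.710000 + 0.060000)/2 = -1.325000
  f(c_1) = f(-1.325000) = -1.081828
  f(a) × f(c) ≥ 0, new interval: [-1.325000, 0.060000]
Iteration 2:
  c_2 = (-1.325000 + 0.060000)/2 = -0.632500
  f(c_2) = f(-0.632500) = 2.346908
  f(a) × f(c) < 0, new interval: [-1.325000, -0.632500]
Iteration 3:
  c_3 = (-1.325000 + (-0.632500))/2 = -0.978750
  f(c_3) = f(-0.978750) = 1.104453
  f(a) × f(c) < 0, new interval: [-1.325000, -0.978750]
Iteration 4:
  c_4 = (-1.325000 + (-0.978750))/2 = -1.151875
  f(c_4) = f(-1.151875) = 0.144858
  f(a) × f(c) < 0, new interval: [-1.325000, -1.151875]
Iteration 5:
  c_5 = (-1.325000 + (-1.151875))/2 = -1.238437
  f(c_5) = f(-1.238437) = -0.433153
  f(a) × f(c) ≥ 0, new interval: [-1.238437, -1.151875]
Iteration 6:
  c_6 = (-1.238437 + (-1.151875))/2 = -1.195156
  f(c_6) = f(-1.195156) = -0.135558
  f(a) × f(c) ≥ 0, new interval: [-1.195156, -1.151875]
Iteration 7:
  c_7 = (-1.195156 + (-1.151875))/2 = -1.173516
  f(c_7) = f(-1.173516) = 0.006767
  f(a) × f(c) < 0, new interval: [-1.195156, -1.173516]

After 7 iteration(s), the approximation is c_7 = -1.173516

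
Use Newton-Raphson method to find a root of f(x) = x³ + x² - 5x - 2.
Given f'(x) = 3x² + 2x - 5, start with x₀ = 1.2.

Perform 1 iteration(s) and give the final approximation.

f(x) = x³ + x² - 5x - 2
f'(x) = 3x² + 2x - 5
x₀ = 1.2

Newton-Raphson formula: x_{n+1} = x_n - f(x_n)/f'(x_n)

Iteration 1:
  f(1.200000) = -4.832000
  f'(1.200000) = 1.720000
  x_1 = 1.200000 - (-4.832000)/1.720000 = 4.009302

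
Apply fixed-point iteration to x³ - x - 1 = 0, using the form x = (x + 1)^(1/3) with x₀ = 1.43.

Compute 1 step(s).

Equation: x³ - x - 1 = 0
Fixed-point form: x = (x + 1)^(1/3)
x₀ = 1.43

x_1 = g(1.430000) = 1.344421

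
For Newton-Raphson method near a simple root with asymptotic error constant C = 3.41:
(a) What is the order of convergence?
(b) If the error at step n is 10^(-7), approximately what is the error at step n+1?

(a) Newton-Raphson has quadratic (order 2) convergence near simple roots.
    This means |e_{n+1}| ≈ C|e_n|².

(b) With |e_n| = 10^(-7) and C = 3.41:
    |e_{n+1}| ≈ 3.41 × (10^(-7))² = 3.41 × 10^(-14)

(a) 2 (quadratic); (b) |e_{n+1}| ≈ 3.410e-14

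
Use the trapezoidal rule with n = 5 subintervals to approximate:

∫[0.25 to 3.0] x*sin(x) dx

f(x) = x*sin(x)
a = 0.25, b = 3.0, n = 5
h = (b - a)/n = 0.550000

Trapezoidal rule: (h/2)[f(x₀) + 2f(x₁) + 2f(x₂) + ... + f(xₙ)]

x_0 = 0.2500, f(x_0) = 0.061851, coefficient = 1
x_1 = 0.8000, f(x_1) = 0.573885, coefficient = 2
x_2 = 1.3500, f(x_2) = 1.317227, coefficient = 2
x_3 = 1.9000, f(x_3) = 1.797970, coefficient = 2
x_4 = 2.4500, f(x_4) = 1.562524, coefficient = 2
x_5 = 3.0000, f(x_5) = 0.423360, coefficient = 1

I ≈ (0.550000/2) × 10.988421 = 3.021816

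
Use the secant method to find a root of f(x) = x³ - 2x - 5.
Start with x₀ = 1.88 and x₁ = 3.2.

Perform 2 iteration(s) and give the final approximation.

f(x) = x³ - 2x - 5
x₀ = 1.88, x₁ = 3.2

Secant formula: x_{n+1} = x_n - f(x_n)(x_n - x_{n-1})/(f(x_n) - f(x_{n-1}))

Iteration 1:
  f(1.880000) = -2.115328
  f(3.200000) = 21.368000
  x_2 = 3.200000 - 21.368000×(3.200000 - 1.880000)/(21.368000 - (-2.115328))
       = 1.998903
Iteration 2:
  f(3.200000) = 21.368000
  f(1.998903) = -1.010965
  x_3 = 1.998903 - (-1.010965)×(1.998903 - 3.200000)/(-1.010965 - 21.368000)
       = 2.053162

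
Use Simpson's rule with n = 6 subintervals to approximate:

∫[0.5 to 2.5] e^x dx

f(x) = e^x
a = 0.5, b = 2.5, n = 6
h = (b - a)/n = 0.333333

Simpson's rule: (h/3)[f(x₀) + 4f(x₁) + 2f(x₂) + ... + f(xₙ)]

x_0 = 0.5000, f(x_0) = 1.648721, coefficient = 1
x_1 = 0.8333, f(x_1) = 2.300976, coefficient = 4
x_2 = 1.1667, f(x_2) = 3.211271, coefficient = 2
x_3 = 1.5000, f(x_3) = 4.481689, coefficient = 4
x_4 = 1.8333, f(x_4) = 6.254701, coefficient = 2
x_5 = 2.1667, f(x_5) = 8.729138, coefficient = 4
x_6 = 2.5000, f(x_6) = 12.182494, coefficient = 1

I ≈ (0.333333/3) × 94.810372 = 10.534486
Exact value: 10.533773
Error: 0.000713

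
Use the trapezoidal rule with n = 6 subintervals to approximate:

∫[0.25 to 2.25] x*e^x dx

f(x) = x*e^x
a = 0.25, b = 2.25, n = 6
h = (b - a)/n = 0.333333

Trapezoidal rule: (h/2)[f(x₀) + 2f(x₁) + 2f(x₂) + ... + f(xₙ)]

x_0 = 0.2500, f(x_0) = 0.321006, coefficient = 1
x_1 = 0.5833, f(x_1) = 1.045334, coefficient = 2
x_2 = 0.9167, f(x_2) = 2.292528, coefficient = 2
x_3 = 1.2500, f(x_3) = 4.362929, coefficient = 2
x_4 = 1.5833, f(x_4) = 7.712679, coefficient = 2
x_5 = 1.9167, f(x_5) = 13.029998, coefficient = 2
x_6 = 2.2500, f(x_6) = 21.347406, coefficient = 1

I ≈ (0.333333/2) × 78.555350 = 13.092558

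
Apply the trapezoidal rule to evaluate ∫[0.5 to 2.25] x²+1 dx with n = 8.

f(x) = x²+1
a = 0.5, b = 2.25, n = 8
h = (b - a)/n = 0.218750

Trapezoidal rule: (h/2)[f(x₀) + 2f(x₁) + 2f(x₂) + ... + f(xₙ)]

x_0 = 0.5000, f(x_0) = 1.250000, coefficient = 1
x_1 = 0.7188, f(x_1) = 1.516602, coefficient = 2
x_2 = 0.9375, f(x_2) = 1.878906, coefficient = 2
x_3 = 1.1562, f(x_3) = 2.336914, coefficient = 2
x_4 = 1.3750, f(x_4) = 2.890625, coefficient = 2
x_5 = 1.5938, f(x_5) = 3.540039, coefficient = 2
x_6 = 1.8125, f(x_6) = 4.285156, coefficient = 2
x_7 = 2.0312, f(x_7) = 5.125977, coefficient = 2
x_8 = 2.2500, f(x_8) = 6.062500, coefficient = 1

I ≈ (0.218750/2) × 50.460938 = 5.519165
Exact value: 5.505208
Error: 0.013957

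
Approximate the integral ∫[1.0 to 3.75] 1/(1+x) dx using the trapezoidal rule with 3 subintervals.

f(x) = 1/(1+x)
a = 1.0, b = 3.75, n = 3
h = (b - a)/n = 0.916667

Trapezoidal rule: (h/2)[f(x₀) + 2f(x₁) + 2f(x₂) + ... + f(xₙ)]

x_0 = 1.0000, f(x_0) = 0.500000, coefficient = 1
x_1 = 1.9167, f(x_1) = 0.342857, coefficient = 2
x_2 = 2.8333, f(x_2) = 0.260870, coefficient = 2
x_3 = 3.7500, f(x_3) = 0.210526, coefficient = 1

I ≈ (0.916667/2) × 1.917980 = 0.879074
Exact value: 0.864997
Error: 0.014077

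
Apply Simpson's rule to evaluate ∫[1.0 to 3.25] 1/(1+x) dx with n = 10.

f(x) = 1/(1+x)
a = 1.0, b = 3.25, n = 10
h = (b - a)/n = 0.225000

Simpson's rule: (h/3)[f(x₀) + 4f(x₁) + 2f(x₂) + ... + f(xₙ)]

x_0 = 1.0000, f(x_0) = 0.500000, coefficient = 1
x_1 = 1.2250, f(x_1) = 0.449438, coefficient = 4
x_2 = 1.4500, f(x_2) = 0.408163, coefficient = 2
x_3 = 1.6750, f(x_3) = 0.373832, coefficient = 4
x_4 = 1.9000, f(x_4) = 0.344828, coefficient = 2
x_5 = 2.1250, f(x_5) = 0.320000, coefficient = 4
x_6 = 2.3500, f(x_6) = 0.298507, coefficient = 2
x_7 = 2.5750, f(x_7) = 0.279720, coefficient = 4
x_8 = 2.8000, f(x_8) = 0.263158, coefficient = 2
x_9 = 3.0250, f(x_9) = 0.248447, coefficient = 4
x_10 = 3.2500, f(x_10) = 0.235294, coefficient = 1

I ≈ (0.225000/3) × 10.050356 = 0.753777
Exact value: 0.753772
Error: 0.000005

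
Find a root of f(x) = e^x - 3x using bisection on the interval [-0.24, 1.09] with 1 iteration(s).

f(x) = e^x - 3x
Initial interval: [-0.24, 1.09]

Iteration 1:
  c_1 = (-0.240000 + 1.090000)/2 = 0.425000
  f(c_1) = f(0.425000) = 0.254590
  f(a) × f(c) ≥ 0, new interval: [0.425000, 1.090000]

After 1 iteration(s), the approximation is c_1 = 0.425000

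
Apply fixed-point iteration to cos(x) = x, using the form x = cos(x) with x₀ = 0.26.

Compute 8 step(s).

Equation: cos(x) = x
Fixed-point form: x = cos(x)
x₀ = 0.26

x_1 = g(0.260000) = 0.966390
x_2 = g(0.966390) = 0.568274
x_3 = g(0.568274) = 0.842831
x_4 = g(0.842831) = 0.665352
x_5 = g(0.665352) = 0.786700
x_6 = g(0.786700) = 0.706186
x_7 = g(0.706186) = 0.760843
x_8 = g(0.760843) = 0.724255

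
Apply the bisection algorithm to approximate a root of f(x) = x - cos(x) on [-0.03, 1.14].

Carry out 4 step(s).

f(x) = x - cos(x)
Initial interval: [-0.03, 1.14]

Iteration 1:
  c_1 = (-0.030000 + 1.140000)/2 = 0.555000
  f(c_1) = f(0.555000) = -0.294900
  f(a) × f(c) ≥ 0, new interval: [0.555000, 1.140000]
Iteration 2:
  c_2 = (0.555000 + 1.140000)/2 = 0.847500
  f(c_2) = f(0.847500) = 0.185641
  f(a) × f(c) < 0, new interval: [0.555000, 0.847500]
Iteration 3:
  c_3 = (0.555000 + 0.847500)/2 = 0.701250
  f(c_3) = f(0.701250) = -0.062786
  f(a) × f(c) ≥ 0, new interval: [0.701250, 0.847500]
Iteration 4:
  c_4 = (0.701250 + 0.847500)/2 = 0.774375
  f(c_4) = f(0.774375) = 0.059517
  f(a) × f(c) < 0, new interval: [0.701250, 0.774375]

After 4 iteration(s), the approximation is c_4 = 0.774375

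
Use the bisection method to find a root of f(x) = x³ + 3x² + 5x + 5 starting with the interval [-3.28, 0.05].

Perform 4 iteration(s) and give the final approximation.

f(x) = x³ + 3x² + 5x + 5
Initial interval: [-3.28, 0.05]

Iteration 1:
  c_1 = (-3.280000 + 0.050000)/2 = -1.615000
  f(c_1) = f(-1.615000) = 0.537392
  f(a) × f(c) < 0, new interval: [-3.280000, -1.615000]
Iteration 2:
  c_2 = (-3.280000 + (-1.615000))/2 = -2.447500
  f(c_2) = f(-2.447500) = -3.927883
  f(a) × f(c) ≥ 0, new interval: [-2.447500, -1.615000]
Iteration 3:
  c_3 = (-2.447500 + (-1.615000))/2 = -2.031250
  f(c_3) = f(-2.031250) = -1.159210
  f(a) × f(c) ≥ 0, new interval: [-2.031250, -1.615000]
Iteration 4:
  c_4 = (-2.031250 + (-1.615000))/2 = -1.823125
  f(c_4) = f(-1.823125) = -0.203946
  f(a) × f(c) ≥ 0, new interval: [-1.823125, -1.615000]

After 4 iteration(s), the approximation is c_4 = -1.823125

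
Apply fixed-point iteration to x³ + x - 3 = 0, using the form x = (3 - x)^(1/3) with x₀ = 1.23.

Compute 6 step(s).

Equation: x³ + x - 3 = 0
Fixed-point form: x = (3 - x)^(1/3)
x₀ = 1.23

x_1 = g(1.230000) = 1.209645
x_2 = g(1.209645) = 1.214264
x_3 = g(1.214264) = 1.213219
x_4 = g(1.213219) = 1.213455
x_5 = g(1.213455) = 1.213402
x_6 = g(1.213402) = 1.213414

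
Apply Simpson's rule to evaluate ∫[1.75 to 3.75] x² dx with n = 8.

f(x) = x²
a = 1.75, b = 3.75, n = 8
h = (b - a)/n = 0.250000

Simpson's rule: (h/3)[f(x₀) + 4f(x₁) + 2f(x₂) + ... + f(xₙ)]

x_0 = 1.7500, f(x_0) = 3.062500, coefficient = 1
x_1 = 2.0000, f(x_1) = 4.000000, coefficient = 4
x_2 = 2.2500, f(x_2) = 5.062500, coefficient = 2
x_3 = 2.5000, f(x_3) = 6.250000, coefficient = 4
x_4 = 2.7500, f(x_4) = 7.562500, coefficient = 2
x_5 = 3.0000, f(x_5) = 9.000000, coefficient = 4
x_6 = 3.2500, f(x_6) = 10.562500, coefficient = 2
x_7 = 3.5000, f(x_7) = 12.250000, coefficient = 4
x_8 = 3.7500, f(x_8) = 14.062500, coefficient = 1

I ≈ (0.250000/3) × 189.500000 = 15.791667
Exact value: 15.791667
Error: 0.000000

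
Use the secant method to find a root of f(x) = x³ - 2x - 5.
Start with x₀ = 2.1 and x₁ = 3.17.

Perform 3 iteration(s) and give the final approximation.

f(x) = x³ - 2x - 5
x₀ = 2.1, x₁ = 3.17

Secant formula: x_{n+1} = x_n - f(x_n)(x_n - x_{n-1})/(f(x_n) - f(x_{n-1}))

Iteration 1:
  f(2.100000) = 0.061000
  f(3.170000) = 20.515013
  x_2 = 3.170000 - 20.515013×(3.170000 - 2.100000)/(20.515013 - 0.061000)
       = 2.096809
Iteration 2:
  f(3.170000) = 20.515013
  f(2.096809) = 0.025229
  x_3 = 2.096809 - 0.025229×(2.096809 - 3.170000)/(0.025229 - 20.515013)
       = 2.095488
Iteration 3:
  f(2.096809) = 0.025229
  f(2.095488) = 0.010453
  x_4 = 2.095488 - 0.010453×(2.095488 - 2.096809)/(0.010453 - 0.025229)
       = 2.094553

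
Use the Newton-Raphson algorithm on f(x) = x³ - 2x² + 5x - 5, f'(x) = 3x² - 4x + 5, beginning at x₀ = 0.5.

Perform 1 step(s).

f(x) = x³ - 2x² + 5x - 5
f'(x) = 3x² - 4x + 5
x₀ = 0.5

Newton-Raphson formula: x_{n+1} = x_n - f(x_n)/f'(x_n)

Iteration 1:
  f(0.500000) = -2.875000
  f'(0.500000) = 3.750000
  x_1 = 0.500000 - (-2.875000)/3.750000 = 1.266667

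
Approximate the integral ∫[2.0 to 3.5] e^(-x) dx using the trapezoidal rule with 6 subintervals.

f(x) = e^(-x)
a = 2.0, b = 3.5, n = 6
h = (b - a)/n = 0.250000

Trapezoidal rule: (h/2)[f(x₀) + 2f(x₁) + 2f(x₂) + ... + f(xₙ)]

x_0 = 2.0000, f(x_0) = 0.135335, coefficient = 1
x_1 = 2.2500, f(x_1) = 0.105399, coefficient = 2
x_2 = 2.5000, f(x_2) = 0.082085, coefficient = 2
x_3 = 2.7500, f(x_3) = 0.063928, coefficient = 2
x_4 = 3.0000, f(x_4) = 0.049787, coefficient = 2
x_5 = 3.2500, f(x_5) = 0.038774, coefficient = 2
x_6 = 3.5000, f(x_6) = 0.030197, coefficient = 1

I ≈ (0.250000/2) × 0.845479 = 0.105685
Exact value: 0.105138
Error: 0.000547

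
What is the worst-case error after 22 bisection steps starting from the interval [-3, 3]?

Bisection error bound: |error| ≤ (b-a)/2^n
|error| ≤ (3 - (-3))/2^22 = 6/2^22
|error| ≤ 0.0000014305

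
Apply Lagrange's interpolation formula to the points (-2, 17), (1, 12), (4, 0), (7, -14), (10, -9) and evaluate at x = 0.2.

Lagrange interpolation formula:
P(x) = Σ yᵢ × Lᵢ(x)
where Lᵢ(x) = Π_{j≠i} (x - xⱼ)/(xᵢ - xⱼ)

L_0(0.2) = (0.2 - 1)/(-2 - 1) × (0.2 - 4)/(-2 - 4) × (0.2 - 7)/(-2 - 7) × (0.2 - 10)/(-2 - 10) = 0.104211
L_1(0.2) = (0.2 - (-2))/(1 - (-2)) × (0.2 - 4)/(1 - 4) × (0.2 - 7)/(1 - 7) × (0.2 - 10)/(1 - 10) = 1.146318
L_2(0.2) = (0.2 - (-2))/(4 - (-2)) × (0.2 - 1)/(4 - 1) × (0.2 - 7)/(4 - 7) × (0.2 - 10)/(4 - 10) = -0.361995
L_3(0.2) = (0.2 - (-2))/(7 - (-2)) × (0.2 - 1)/(7 - 1) × (0.2 - 4)/(7 - 4) × (0.2 - 10)/(7 - 10) = 0.134861
L_4(0.2) = (0.2 - (-2))/(10 - (-2)) × (0.2 - 1)/(10 - 1) × (0.2 - 4)/(10 - 4) × (0.2 - 7)/(10 - 7) = -0.023394

P(0.2) = 17×L_0(0.2) + 12×L_1(0.2) + 0×L_2(0.2) + (-14)×L_3(0.2) + (-9)×L_4(0.2)
P(0.2) = 13.849890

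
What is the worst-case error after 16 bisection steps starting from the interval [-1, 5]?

Bisection error bound: |error| ≤ (b-a)/2^n
|error| ≤ (5 - (-1))/2^16 = 6/2^16
|error| ≤ 0.0000915527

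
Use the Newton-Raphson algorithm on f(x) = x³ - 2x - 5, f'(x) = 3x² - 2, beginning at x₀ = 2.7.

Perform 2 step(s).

f(x) = x³ - 2x - 5
f'(x) = 3x² - 2
x₀ = 2.7

Newton-Raphson formula: x_{n+1} = x_n - f(x_n)/f'(x_n)

Iteration 1:
  f(2.700000) = 9.283000
  f'(2.700000) = 19.870000
  x_1 = 2.700000 - 9.283000/19.870000 = 2.232813
Iteration 2:
  f(2.232813) = 1.665964
  f'(2.232813) = 12.956366
  x_2 = 2.232813 - 1.665964/12.956366 = 2.104231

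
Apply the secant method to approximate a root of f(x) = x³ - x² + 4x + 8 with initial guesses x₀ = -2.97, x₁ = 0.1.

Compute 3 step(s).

f(x) = x³ - x² + 4x + 8
x₀ = -2.97, x₁ = 0.1

Secant formula: x_{n+1} = x_n - f(x_n)(x_n - x_{n-1})/(f(x_n) - f(x_{n-1}))

Iteration 1:
  f(-2.970000) = -38.898973
  f(0.100000) = 8.391000
  x_2 = 0.100000 - 8.391000×(0.100000 - (-2.970000))/(8.391000 - (-38.898973))
       = -0.444732
Iteration 2:
  f(0.100000) = 8.391000
  f(-0.444732) = 5.935322
  x_3 = -0.444732 - 5.935322×(-0.444732 - 0.100000)/(5.935322 - 8.391000)
       = -1.761339
Iteration 3:
  f(-0.444732) = 5.935322
  f(-1.761339) = -7.611895
  x_4 = -1.761339 - (-7.611895)×(-1.761339 - (-0.444732))/(-7.611895 - 5.935322)
       = -1.021565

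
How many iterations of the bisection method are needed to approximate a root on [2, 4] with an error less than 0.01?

We need (b-a)/2^n ≤ 0.01
(4 - 2)/2^n ≤ 0.01
2/2^n ≤ 0.01
2^n ≥ 200
n ≥ log₂(200) = 7.64
n ≥ 8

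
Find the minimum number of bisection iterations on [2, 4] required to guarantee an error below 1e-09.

We need (b-a)/2^n ≤ 1e-09
(4 - 2)/2^n ≤ 1e-09
2/2^n ≤ 1e-09
2^n ≥ 2000000000
n ≥ log₂(2000000000) = 30.90
n ≥ 31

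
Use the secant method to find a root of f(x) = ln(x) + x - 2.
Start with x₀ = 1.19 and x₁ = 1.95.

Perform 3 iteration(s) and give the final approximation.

f(x) = ln(x) + x - 2
x₀ = 1.19, x₁ = 1.95

Secant formula: x_{n+1} = x_n - f(x_n)(x_n - x_{n-1})/(f(x_n) - f(x_{n-1}))

Iteration 1:
  f(1.190000) = -0.636047
  f(1.950000) = 0.617829
  x_2 = 1.950000 - 0.617829×(1.950000 - 1.190000)/(0.617829 - (-0.636047))
       = 1.575521
Iteration 2:
  f(1.950000) = 0.617829
  f(1.575521) = 0.030107
  x_3 = 1.575521 - 0.030107×(1.575521 - 1.950000)/(0.030107 - 0.617829)
       = 1.556338
Iteration 3:
  f(1.575521) = 0.030107
  f(1.556338) = -0.001327
  x_4 = 1.556338 - (-0.001327)×(1.556338 - 1.575521)/(-0.001327 - 0.030107)
       = 1.557147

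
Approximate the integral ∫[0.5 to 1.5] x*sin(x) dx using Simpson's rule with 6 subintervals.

f(x) = x*sin(x)
a = 0.5, b = 1.5, n = 6
h = (b - a)/n = 0.166667

Simpson's rule: (h/3)[f(x₀) + 4f(x₁) + 2f(x₂) + ... + f(xₙ)]

x_0 = 0.5000, f(x_0) = 0.239713, coefficient = 1
x_1 = 0.6667, f(x_1) = 0.412247, coefficient = 4
x_2 = 0.8333, f(x_2) = 0.616814, coefficient = 2
x_3 = 1.0000, f(x_3) = 0.841471, coefficient = 4
x_4 = 1.1667, f(x_4) = 1.072686, coefficient = 2
x_5 = 1.3333, f(x_5) = 1.295917, coefficient = 4
x_6 = 1.5000, f(x_6) = 1.496242, coefficient = 1

I ≈ (0.166667/3) × 15.313494 = 0.850750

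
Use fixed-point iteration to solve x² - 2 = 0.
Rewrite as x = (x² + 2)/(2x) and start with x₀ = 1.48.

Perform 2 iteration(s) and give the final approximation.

Equation: x² - 2 = 0
Fixed-point form: x = (x² + 2)/(2x)
x₀ = 1.48

x_1 = g(1.480000) = 1.415676
x_2 = g(1.415676) = 1.414214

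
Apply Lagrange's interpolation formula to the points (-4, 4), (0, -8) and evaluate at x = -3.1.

Lagrange interpolation formula:
P(x) = Σ yᵢ × Lᵢ(x)
where Lᵢ(x) = Π_{j≠i} (x - xⱼ)/(xᵢ - xⱼ)

L_0(-3.1) = (-3.1 - 0)/(-4 - 0) = 0.775000
L_1(-3.1) = (-3.1 - (-4))/(0 - (-4)) = 0.225000

P(-3.1) = 4×L_0(-3.1) + (-8)×L_1(-3.1)
P(-3.1) = 1.300000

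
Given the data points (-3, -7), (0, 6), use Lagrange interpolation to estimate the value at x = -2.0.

Lagrange interpolation formula:
P(x) = Σ yᵢ × Lᵢ(x)
where Lᵢ(x) = Π_{j≠i} (x - xⱼ)/(xᵢ - xⱼ)

L_0(-2.0) = (-2.0 - 0)/(-3 - 0) = 0.666667
L_1(-2.0) = (-2.0 - (-3))/(0 - (-3)) = 0.333333

P(-2.0) = (-7)×L_0(-2.0) + 6×L_1(-2.0)
P(-2.0) = -2.666667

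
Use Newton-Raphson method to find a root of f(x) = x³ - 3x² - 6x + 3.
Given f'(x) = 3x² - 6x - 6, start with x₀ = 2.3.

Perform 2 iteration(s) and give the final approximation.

f(x) = x³ - 3x² - 6x + 3
f'(x) = 3x² - 6x - 6
x₀ = 2.3

Newton-Raphson formula: x_{n+1} = x_n - f(x_n)/f'(x_n)

Iteration 1:
  f(2.300000) = -14.503000
  f'(2.300000) = -3.930000
  x_1 = 2.300000 - (-14.503000)/(-3.930000) = -1.390331
Iteration 2:
  f(-1.390331) = 2.855389
  f'(-1.390331) = 8.141044
  x_2 = -1.390331 - 2.855389/8.141044 = -1.741071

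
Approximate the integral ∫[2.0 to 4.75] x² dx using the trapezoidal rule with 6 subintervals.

f(x) = x²
a = 2.0, b = 4.75, n = 6
h = (b - a)/n = 0.458333

Trapezoidal rule: (h/2)[f(x₀) + 2f(x₁) + 2f(x₂) + ... + f(xₙ)]

x_0 = 2.0000, f(x_0) = 4.000000, coefficient = 1
x_1 = 2.4583, f(x_1) = 6.043403, coefficient = 2
x_2 = 2.9167, f(x_2) = 8.506944, coefficient = 2
x_3 = 3.3750, f(x_3) = 11.390625, coefficient = 2
x_4 = 3.8333, f(x_4) = 14.694444, coefficient = 2
x_5 = 4.2917, f(x_5) = 18.418403, coefficient = 2
x_6 = 4.7500, f(x_6) = 22.562500, coefficient = 1

I ≈ (0.458333/2) × 144.670139 = 33.153573
Exact value: 33.057292
Error: 0.096282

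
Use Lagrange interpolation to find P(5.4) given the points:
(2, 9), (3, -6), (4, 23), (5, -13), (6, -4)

Lagrange interpolation formula:
P(x) = Σ yᵢ × Lᵢ(x)
where Lᵢ(x) = Π_{j≠i} (x - xⱼ)/(xᵢ - xⱼ)

L_0(5.4) = (5.4 - 3)/(2 - 3) × (5.4 - 4)/(2 - 4) × (5.4 - 5)/(2 - 5) × (5.4 - 6)/(2 - 6) = -0.033600
L_1(5.4) = (5.4 - 2)/(3 - 2) × (5.4 - 4)/(3 - 4) × (5.4 - 5)/(3 - 5) × (5.4 - 6)/(3 - 6) = 0.190400
L_2(5.4) = (5.4 - 2)/(4 - 2) × (5.4 - 3)/(4 - 3) × (5.4 - 5)/(4 - 5) × (5.4 - 6)/(4 - 6) = -0.489600
L_3(5.4) = (5.4 - 2)/(5 - 2) × (5.4 - 3)/(5 - 3) × (5.4 - 4)/(5 - 4) × (5.4 - 6)/(5 - 6) = 1.142400
L_4(5.4) = (5.4 - 2)/(6 - 2) × (5.4 - 3)/(6 - 3) × (5.4 - 4)/(6 - 4) × (5.4 - 5)/(6 - 5) = 0.190400

P(5.4) = 9×L_0(5.4) + (-6)×L_1(5.4) + 23×L_2(5.4) + (-13)×L_3(5.4) + (-4)×L_4(5.4)
P(5.4) = -28.318400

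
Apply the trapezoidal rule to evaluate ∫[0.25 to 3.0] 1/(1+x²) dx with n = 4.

f(x) = 1/(1+x²)
a = 0.25, b = 3.0, n = 4
h = (b - a)/n = 0.687500

Trapezoidal rule: (h/2)[f(x₀) + 2f(x₁) + 2f(x₂) + ... + f(xₙ)]

x_0 = 0.2500, f(x_0) = 0.941176, coefficient = 1
x_1 = 0.9375, f(x_1) = 0.532225, coefficient = 2
x_2 = 1.6250, f(x_2) = 0.274678, coefficient = 2
x_3 = 2.3125, f(x_3) = 0.157538, coefficient = 2
x_4 = 3.0000, f(x_4) = 0.100000, coefficient = 1

I ≈ (0.687500/2) × 2.970059 = 1.020958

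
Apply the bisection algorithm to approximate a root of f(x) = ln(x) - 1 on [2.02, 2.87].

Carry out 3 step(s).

f(x) = ln(x) - 1
Initial interval: [2.02, 2.87]

Iteration 1:
  c_1 = (2.020000 + 2.870000)/2 = 2.445000
  f(c_1) = f(2.445000) = -0.105955
  f(a) × f(c) ≥ 0, new interval: [2.445000, 2.870000]
Iteration 2:
  c_2 = (2.445000 + 2.870000)/2 = 2.657500
  f(c_2) = f(2.657500) = -0.022614
  f(a) × f(c) ≥ 0, new interval: [2.657500, 2.870000]
Iteration 3:
  c_3 = (2.657500 + 2.870000)/2 = 2.763750
  f(c_3) = f(2.763750) = 0.016588
  f(a) × f(c) < 0, new interval: [2.657500, 2.763750]

After 3 iteration(s), the approximation is c_3 = 2.763750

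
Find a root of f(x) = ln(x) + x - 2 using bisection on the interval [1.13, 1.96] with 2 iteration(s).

f(x) = ln(x) + x - 2
Initial interval: [1.13, 1.96]

Iteration 1:
  c_1 = (1.130000 + 1.960000)/2 = 1.545000
  f(c_1) = f(1.545000) = -0.019976
  f(a) × f(c) ≥ 0, new interval: [1.545000, 1.960000]
Iteration 2:
  c_2 = (1.545000 + 1.960000)/2 = 1.752500
  f(c_2) = f(1.752500) = 0.313543
  f(a) × f(c) < 0, new interval: [1.545000, 1.752500]

After 2 iteration(s), the approximation is c_2 = 1.752500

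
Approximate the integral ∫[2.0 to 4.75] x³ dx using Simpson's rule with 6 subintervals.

f(x) = x³
a = 2.0, b = 4.75, n = 6
h = (b - a)/n = 0.458333

Simpson's rule: (h/3)[f(x₀) + 4f(x₁) + 2f(x₂) + ... + f(xₙ)]

x_0 = 2.0000, f(x_0) = 8.000000, coefficient = 1
x_1 = 2.4583, f(x_1) = 14.856698, coefficient = 4
x_2 = 2.9167, f(x_2) = 24.811921, coefficient = 2
x_3 = 3.3750, f(x_3) = 38.443359, coefficient = 4
x_4 = 3.8333, f(x_4) = 56.328704, coefficient = 2
x_5 = 4.2917, f(x_5) = 79.045645, coefficient = 4
x_6 = 4.7500, f(x_6) = 107.171875, coefficient = 1

I ≈ (0.458333/3) × 806.835937 = 123.266602
Exact value: 123.266602
Error: 0.000000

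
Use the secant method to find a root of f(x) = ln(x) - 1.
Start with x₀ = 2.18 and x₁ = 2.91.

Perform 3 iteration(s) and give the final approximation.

f(x) = ln(x) - 1
x₀ = 2.18, x₁ = 2.91

Secant formula: x_{n+1} = x_n - f(x_n)(x_n - x_{n-1})/(f(x_n) - f(x_{n-1}))

Iteration 1:
  f(2.180000) = -0.220675
  f(2.910000) = 0.068153
  x_2 = 2.910000 - 0.068153×(2.910000 - 2.180000)/(0.068153 - (-0.220675))
       = 2.737746
Iteration 2:
  f(2.910000) = 0.068153
  f(2.737746) = 0.007135
  x_3 = 2.737746 - 0.007135×(2.737746 - 2.910000)/(0.007135 - 0.068153)
       = 2.717604
Iteration 3:
  f(2.737746) = 0.007135
  f(2.717604) = -0.000249
  x_4 = 2.717604 - (-0.000249)×(2.717604 - 2.737746)/(-0.000249 - 0.007135)
       = 2.718284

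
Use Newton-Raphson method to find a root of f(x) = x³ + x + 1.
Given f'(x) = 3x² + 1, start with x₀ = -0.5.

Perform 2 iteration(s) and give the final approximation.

f(x) = x³ + x + 1
f'(x) = 3x² + 1
x₀ = -0.5

Newton-Raphson formula: x_{n+1} = x_n - f(x_n)/f'(x_n)

Iteration 1:
  f(-0.500000) = 0.375000
  f'(-0.500000) = 1.750000
  x_1 = -0.500000 - 0.375000/1.750000 = -0.714286
Iteration 2:
  f(-0.714286) = -0.078717
  f'(-0.714286) = 2.530612
  x_2 = -0.714286 - (-0.078717)/2.530612 = -0.683180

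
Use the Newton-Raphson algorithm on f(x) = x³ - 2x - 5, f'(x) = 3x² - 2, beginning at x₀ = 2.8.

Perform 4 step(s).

f(x) = x³ - 2x - 5
f'(x) = 3x² - 2
x₀ = 2.8

Newton-Raphson formula: x_{n+1} = x_n - f(x_n)/f'(x_n)

Iteration 1:
  f(2.800000) = 11.352000
  f'(2.800000) = 21.520000
  x_1 = 2.800000 - 11.352000/21.520000 = 2.272491
Iteration 2:
  f(2.272491) = 2.190647
  f'(2.272491) = 13.492642
  x_2 = 2.272491 - 2.190647/13.492642 = 2.110132
Iteration 3:
  f(2.110132) = 0.175431
  f'(2.110132) = 11.357972
  x_3 = 2.110132 - 0.175431/11.357972 = 2.094686
Iteration 4:
  f(2.094686) = 0.001507
  f'(2.094686) = 11.163134
  x_4 = 2.094686 - 0.001507/11.163134 = 2.094551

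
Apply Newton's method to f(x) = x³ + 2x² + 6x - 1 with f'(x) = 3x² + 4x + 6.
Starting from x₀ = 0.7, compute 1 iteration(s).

f(x) = x³ + 2x² + 6x - 1
f'(x) = 3x² + 4x + 6
x₀ = 0.7

Newton-Raphson formula: x_{n+1} = x_n - f(x_n)/f'(x_n)

Iteration 1:
  f(0.700000) = 4.523000
  f'(0.700000) = 10.270000
  x_1 = 0.700000 - 4.523000/10.270000 = 0.259591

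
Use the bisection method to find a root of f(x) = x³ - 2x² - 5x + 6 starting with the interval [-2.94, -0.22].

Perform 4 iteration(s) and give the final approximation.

f(x) = x³ - 2x² - 5x + 6
Initial interval: [-2.94, -0.22]

Iteration 1:
  c_1 = (-2.940000 + (-0.220000))/2 = -1.580000
  f(c_1) = f(-1.580000) = 4.962888
  f(a) × f(c) < 0, new interval: [-2.940000, -1.580000]
Iteration 2:
  c_2 = (-2.940000 + (-1.580000))/2 = -2.260000
  f(c_2) = f(-2.260000) = -4.458376
  f(a) × f(c) ≥ 0, new interval: [-2.260000, -1.580000]
Iteration 3:
  c_3 = (-2.260000 + (-1.580000))/2 = -1.920000
  f(c_3) = f(-1.920000) = 1.149312
  f(a) × f(c) < 0, new interval: [-2.260000, -1.920000]
Iteration 4:
  c_4 = (-2.260000 + (-1.920000))/2 = -2.090000
  f(c_4) = f(-2.090000) = -1.415529
  f(a) × f(c) ≥ 0, new interval: [-2.090000, -1.920000]

After 4 iteration(s), the approximation is c_4 = -2.090000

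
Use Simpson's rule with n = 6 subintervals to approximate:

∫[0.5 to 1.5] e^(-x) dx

f(x) = e^(-x)
a = 0.5, b = 1.5, n = 6
h = (b - a)/n = 0.166667

Simpson's rule: (h/3)[f(x₀) + 4f(x₁) + 2f(x₂) + ... + f(xₙ)]

x_0 = 0.5000, f(x_0) = 0.606531, coefficient = 1
x_1 = 0.6667, f(x_1) = 0.513417, coefficient = 4
x_2 = 0.8333, f(x_2) = 0.434598, coefficient = 2
x_3 = 1.0000, f(x_3) = 0.367879, coefficient = 4
x_4 = 1.1667, f(x_4) = 0.311403, coefficient = 2
x_5 = 1.3333, f(x_5) = 0.263597, coefficient = 4
x_6 = 1.5000, f(x_6) = 0.223130, coefficient = 1

I ≈ (0.166667/3) × 6.901238 = 0.383402
Exact value: 0.383400
Error: 0.000002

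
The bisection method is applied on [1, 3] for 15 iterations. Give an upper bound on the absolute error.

Bisection error bound: |error| ≤ (b-a)/2^n
|error| ≤ (3 - 1)/2^15 = 2/2^15
|error| ≤ 0.0000610352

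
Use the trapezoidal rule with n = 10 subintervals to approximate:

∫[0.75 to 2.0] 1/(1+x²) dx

f(x) = 1/(1+x²)
a = 0.75, b = 2.0, n = 10
h = (b - a)/n = 0.125000

Trapezoidal rule: (h/2)[f(x₀) + 2f(x₁) + 2f(x₂) + ... + f(xₙ)]

x_0 = 0.7500, f(x_0) = 0.640000, coefficient = 1
x_1 = 0.8750, f(x_1) = 0.566372, coefficient = 2
x_2 = 1.0000, f(x_2) = 0.500000, coefficient = 2
x_3 = 1.1250, f(x_3) = 0.441379, coefficient = 2
x_4 = 1.2500, f(x_4) = 0.390244, coefficient = 2
x_5 = 1.3750, f(x_5) = 0.345946, coefficient = 2
x_6 = 1.5000, f(x_6) = 0.307692, coefficient = 2
x_7 = 1.6250, f(x_7) = 0.274678, coefficient = 2
x_8 = 1.7500, f(x_8) = 0.246154, coefficient = 2
x_9 = 1.8750, f(x_9) = 0.221453, coefficient = 2
x_10 = 2.0000, f(x_10) = 0.200000, coefficient = 1

I ≈ (0.125000/2) × 7.427837 = 0.464240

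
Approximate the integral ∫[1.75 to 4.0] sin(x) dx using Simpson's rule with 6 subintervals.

f(x) = sin(x)
a = 1.75, b = 4.0, n = 6
h = (b - a)/n = 0.375000

Simpson's rule: (h/3)[f(x₀) + 4f(x₁) + 2f(x₂) + ... + f(xₙ)]

x_0 = 1.7500, f(x_0) = 0.983986, coefficient = 1
x_1 = 2.1250, f(x_1) = 0.850320, coefficient = 4
x_2 = 2.5000, f(x_2) = 0.598472, coefficient = 2
x_3 = 2.8750, f(x_3) = 0.263446, coefficient = 4
x_4 = 3.2500, f(x_4) = -0.108195, coefficient = 2
x_5 = 3.6250, f(x_5) = -0.464799, coefficient = 4
x_6 = 4.0000, f(x_6) = -0.756802, coefficient = 1

I ≈ (0.375000/3) × 3.803605 = 0.475451
Exact value: 0.475398
Error: 0.000053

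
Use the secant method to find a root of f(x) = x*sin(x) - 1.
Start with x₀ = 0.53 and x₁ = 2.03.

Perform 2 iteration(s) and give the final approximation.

f(x) = x*sin(x) - 1
x₀ = 0.53, x₁ = 2.03

Secant formula: x_{n+1} = x_n - f(x_n)(x_n - x_{n-1})/(f(x_n) - f(x_{n-1}))

Iteration 1:
  f(0.530000) = -0.732067
  f(2.030000) = 0.819704
  x_2 = 2.030000 - 0.819704×(2.030000 - 0.530000)/(0.819704 - (-0.732067))
       = 1.237644
Iteration 2:
  f(2.030000) = 0.819704
  f(1.237644) = 0.169593
  x_3 = 1.237644 - 0.169593×(1.237644 - 2.030000)/(0.169593 - 0.819704)
       = 1.030943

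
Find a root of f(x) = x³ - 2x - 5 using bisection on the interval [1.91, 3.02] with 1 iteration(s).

f(x) = x³ - 2x - 5
Initial interval: [1.91, 3.02]

Iteration 1:
  c_1 = (1.910000 + 3.020000)/2 = 2.465000
  f(c_1) = f(2.465000) = 5.047895
  f(a) × f(c) < 0, new interval: [1.910000, 2.465000]

After 1 iteration(s), the approximation is c_1 = 2.465000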